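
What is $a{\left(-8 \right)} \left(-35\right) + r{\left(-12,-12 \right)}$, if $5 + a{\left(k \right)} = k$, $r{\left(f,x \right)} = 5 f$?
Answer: $395$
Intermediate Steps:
$a{\left(k \right)} = -5 + k$
$a{\left(-8 \right)} \left(-35\right) + r{\left(-12,-12 \right)} = \left(-5 - 8\right) \left(-35\right) + 5 \left(-12\right) = \left(-13\right) \left(-35\right) - 60 = 455 - 60 = 395$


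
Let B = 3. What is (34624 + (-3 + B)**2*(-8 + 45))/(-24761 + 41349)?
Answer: 8656/4147 ≈ 2.0873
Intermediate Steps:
(34624 + (-3 + B)**2*(-8 + 45))/(-24761 + 41349) = (34624 + (-3 + 3)**2*(-8 + 45))/(-24761 + 41349) = (34624 + 0**2*37)/16588 = (34624 + 0*37)*(1/16588) = (34624 + 0)*(1/16588) = 34624*(1/16588) = 8656/4147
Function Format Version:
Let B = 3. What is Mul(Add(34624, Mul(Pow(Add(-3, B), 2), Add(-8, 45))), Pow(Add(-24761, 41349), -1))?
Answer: Rational(8656, 4147) ≈ 2.0873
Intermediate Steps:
Mul(Add(34624, Mul(Pow(Add(-3, B), 2), Add(-8, 45))), Pow(Add(-24761, 41349), -1)) = Mul(Add(34624, Mul(Pow(Add(-3, 3), 2), Add(-8, 45))), Pow(Add(-24761, 41349), -1)) = Mul(Add(34624, Mul(Pow(0, 2), 37)), Pow(16588, -1)) = Mul(Add(34624, Mul(0, 37)), Rational(1, 16588)) = Mul(Add(34624, 0), Rational(1, 16588)) = Mul(34624, Rational(1, 16588)) = Rational(8656, 4147)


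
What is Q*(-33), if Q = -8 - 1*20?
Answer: 924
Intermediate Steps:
Q = -28 (Q = -8 - 20 = -28)
Q*(-33) = -28*(-33) = 924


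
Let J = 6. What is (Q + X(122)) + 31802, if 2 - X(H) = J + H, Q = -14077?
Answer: 17599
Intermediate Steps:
X(H) = -4 - H (X(H) = 2 - (6 + H) = 2 + (-6 - H) = -4 - H)
(Q + X(122)) + 31802 = (-14077 + (-4 - 1*122)) + 31802 = (-14077 + (-4 - 122)) + 31802 = (-14077 - 126) + 31802 = -14203 + 31802 = 17599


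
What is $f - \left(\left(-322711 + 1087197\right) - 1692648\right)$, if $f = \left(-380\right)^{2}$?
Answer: $1072562$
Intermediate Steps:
$f = 144400$
$f - \left(\left(-322711 + 1087197\right) - 1692648\right) = 144400 - \left(\left(-322711 + 1087197\right) - 1692648\right) = 144400 - \left(764486 - 1692648\right) = 144400 - -928162 = 144400 + 928162 = 1072562$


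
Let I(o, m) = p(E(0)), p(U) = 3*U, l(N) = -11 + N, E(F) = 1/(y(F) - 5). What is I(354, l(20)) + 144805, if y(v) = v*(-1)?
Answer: 724022/5 ≈ 1.4480e+5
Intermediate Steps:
y(v) = -v
E(F) = 1/(-5 - F) (E(F) = 1/(-F - 5) = 1/(-5 - F))
I(o, m) = -3/5 (I(o, m) = 3*(-1/(5 + 0)) = 3*(-1/5) = -3/5)
I(354, l(20)) + 144805 = -3/5 + 144805 = 724022/5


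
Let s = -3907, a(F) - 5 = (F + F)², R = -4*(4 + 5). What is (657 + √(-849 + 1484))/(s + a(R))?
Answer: 657/1282 + √635/1282 ≈ 0.53214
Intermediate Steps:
R = -36 (R = -4*9 = -36)
a(F) = 5 + 4*F² (a(F) = 5 + (F + F)² = 5 + (2*F)² = 5 + 4*F²)
(657 + √(-849 + 1484))/(s + a(R)) = (657 + √(-849 + 1484))/(-3907 + (5 + 4*(-36)²)) = (657 + √635)/(-3907 + (5 + 4*1296)) = (657 + √635)/(-3907 + (5 + 5184)) = (657 + √635)/(-3907 + 5189) = (657 + √635)/1282 = (657 + √635)*(1/1282) = 657/1282 + √635/1282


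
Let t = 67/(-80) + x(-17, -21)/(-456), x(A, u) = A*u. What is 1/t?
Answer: -1520/2463 ≈ -0.61713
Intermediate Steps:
t = -2463/1520 (t = 67/(-80) - 17*(-21)/(-456) = 67*(-1/80) + 357*(-1/456) = -67/80 - 119/152 = -2463/1520 ≈ -1.6204)
1/t = 1/(-2463/1520) = -1520/2463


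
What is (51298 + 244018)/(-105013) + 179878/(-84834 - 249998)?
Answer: -58885387663/17580856408 ≈ -3.3494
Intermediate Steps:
(51298 + 244018)/(-105013) + 179878/(-84834 - 249998) = 295316*(-1/105013) + 179878/(-334832) = -295316/105013 + 179878*(-1/334832) = -295316/105013 - 89939/167416 = -58885387663/17580856408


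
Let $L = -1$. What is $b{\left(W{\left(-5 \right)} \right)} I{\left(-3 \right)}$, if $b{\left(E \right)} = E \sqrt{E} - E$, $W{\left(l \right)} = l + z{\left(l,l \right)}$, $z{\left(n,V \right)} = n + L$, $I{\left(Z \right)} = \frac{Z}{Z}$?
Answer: $11 - 11 i \sqrt{11} \approx 11.0 - 36.483 i$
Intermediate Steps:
$I{\left(Z \right)} = 1$
$z{\left(n,V \right)} = -1 + n$ ($z{\left(n,V \right)} = n - 1 = -1 + n$)
$W{\left(l \right)} = -1 + 2 l$ ($W{\left(l \right)} = l + \left(-1 + l\right) = -1 + 2 l$)
$b{\left(E \right)} = E^{\frac{3}{2}} - E$
$b{\left(W{\left(-5 \right)} \right)} I{\left(-3 \right)} = \left(\left(-1 + 2 \left(-5\right)\right)^{\frac{3}{2}} - \left(-1 + 2 \left(-5\right)\right)\right) 1 = \left(\left(-1 - 10\right)^{\frac{3}{2}} - \left(-1 - 10\right)\right) 1 = \left(\left(-11\right)^{\frac{3}{2}} - -11\right) 1 = \left(- 11 i \sqrt{11} + 11\right) 1 = \left(11 - 11 i \sqrt{11}\right) 1 = 11 - 11 i \sqrt{11}$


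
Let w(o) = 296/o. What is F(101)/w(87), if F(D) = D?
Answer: 8787/296 ≈ 29.686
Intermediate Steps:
F(101)/w(87) = 101/((296/87)) = 101/((296*(1/87))) = 101/(296/87) = 101*(87/296) = 8787/296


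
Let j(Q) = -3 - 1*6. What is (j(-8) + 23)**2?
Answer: 196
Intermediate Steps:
j(Q) = -9 (j(Q) = -3 - 6 = -9)
(j(-8) + 23)**2 = (-9 + 23)**2 = 14**2 = 196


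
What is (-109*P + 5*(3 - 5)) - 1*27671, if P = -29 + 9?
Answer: -25501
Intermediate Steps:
P = -20
(-109*P + 5*(3 - 5)) - 1*27671 = (-109*(-20) + 5*(3 - 5)) - 1*27671 = (2180 + 5*(-2)) - 27671 = (2180 - 10) - 27671 = 2170 - 27671 = -25501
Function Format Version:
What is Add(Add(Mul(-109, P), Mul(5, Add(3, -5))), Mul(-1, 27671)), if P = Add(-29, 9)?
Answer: -25501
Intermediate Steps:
P = -20
Add(Add(Mul(-109, P), Mul(5, Add(3, -5))), Mul(-1, 27671)) = Add(Add(Mul(-109, -20), Mul(5, Add(3, -5))), Mul(-1, 27671)) = Add(Add(2180, Mul(5, -2)), -27671) = Add(Add(2180, -10), -27671) = Add(2170, -27671) = -25501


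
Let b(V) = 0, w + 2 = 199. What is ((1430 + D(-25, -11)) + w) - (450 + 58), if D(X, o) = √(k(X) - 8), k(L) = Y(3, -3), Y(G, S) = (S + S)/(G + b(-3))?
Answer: 1119 + I*√10 ≈ 1119.0 + 3.1623*I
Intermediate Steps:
w = 197 (w = -2 + 199 = 197)
Y(G, S) = 2*S/G (Y(G, S) = (S + S)/(G + 0) = (2*S)/G = 2*S/G)
k(L) = -2 (k(L) = 2*(-3)/3 = 2*(-3)*(⅓) = -2)
D(X, o) = I*√10 (D(X, o) = √(-2 - 8) = √(-10) = I*√10)
((1430 + D(-25, -11)) + w) - (450 + 58) = ((1430 + I*√10) + 197) - (450 + 58) = (1627 + I*√10) - 1*508 = (1627 + I*√10) - 508 = 1119 + I*√10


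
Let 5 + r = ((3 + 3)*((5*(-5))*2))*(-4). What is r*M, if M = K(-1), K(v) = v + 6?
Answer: 5975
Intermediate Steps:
K(v) = 6 + v
r = 1195 (r = -5 + ((3 + 3)*((5*(-5))*2))*(-4) = -5 + (6*(-25*2))*(-4) = -5 + (6*(-50))*(-4) = -5 - 300*(-4) = -5 + 1200 = 1195)
M = 5 (M = 6 - 1 = 5)
r*M = 1195*5 = 5975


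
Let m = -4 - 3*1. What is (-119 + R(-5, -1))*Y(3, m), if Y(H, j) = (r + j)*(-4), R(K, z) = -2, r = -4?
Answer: -5324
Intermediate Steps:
m = -7 (m = -4 - 3 = -7)
Y(H, j) = 16 - 4*j (Y(H, j) = (-4 + j)*(-4) = 16 - 4*j)
(-119 + R(-5, -1))*Y(3, m) = (-119 - 2)*(16 - 4*(-7)) = -121*(16 + 28) = -121*44 = -5324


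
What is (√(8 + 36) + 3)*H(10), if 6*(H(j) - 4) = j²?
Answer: 62 + 124*√11/3 ≈ 199.09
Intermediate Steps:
H(j) = 4 + j²/6
(√(8 + 36) + 3)*H(10) = (√(8 + 36) + 3)*(4 + (⅙)*10²) = (√44 + 3)*(4 + (⅙)*100) = (2*√11 + 3)*(4 + 50/3) = (3 + 2*√11)*(62/3) = 62 + 124*√11/3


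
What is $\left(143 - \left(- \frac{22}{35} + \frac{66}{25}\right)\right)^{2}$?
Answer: $\frac{608756929}{30625} \approx 19878.0$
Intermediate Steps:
$\left(143 - \left(- \frac{22}{35} + \frac{66}{25}\right)\right)^{2} = \left(143 - \frac{352}{175}\right)^{2} = \left(\frac{24673}{175}\right)^{2} = \frac{608756929}{30625}$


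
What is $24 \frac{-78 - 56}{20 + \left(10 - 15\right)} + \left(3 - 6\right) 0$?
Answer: $- \frac{1072}{5} \approx -214.4$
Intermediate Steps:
$24 \frac{-78 - 56}{20 + \left(10 - 15\right)} + \left(3 - 6\right) 0 = 24 \left(- \frac{134}{20 + \left(10 - 15\right)}\right) - 0 = 24 \left(- \frac{134}{20 - 5}\right) + 0 = 24 \left(- \frac{134}{15}\right) + 0 = - \frac{1072}{5} + 0 = - \frac{1072}{5}$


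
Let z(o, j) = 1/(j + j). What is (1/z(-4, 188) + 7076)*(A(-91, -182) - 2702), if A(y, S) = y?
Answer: -20813436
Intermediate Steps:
z(o, j) = 1/(2*j)
(1/z(-4, 188) + 7076)*(A(-91, -182) - 2702) = (1/((½)/188) + 7076)*(-91 - 2702) = (1/((½)*(1/188)) + 7076)*(-2793) = (1/(1/376) + 7076)*(-2793) = (376 + 7076)*(-2793) = 7452*(-2793) = -20813436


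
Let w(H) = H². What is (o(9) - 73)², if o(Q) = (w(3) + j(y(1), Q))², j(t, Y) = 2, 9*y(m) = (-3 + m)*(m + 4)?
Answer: 2304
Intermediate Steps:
y(m) = (-3 + m)*(4 + m)/9 (y(m) = ((-3 + m)*(m + 4))/9 = ((-3 + m)*(4 + m))/9 = (-3 + m)*(4 + m)/9)
o(Q) = 121 (o(Q) = (3² + 2)² = (9 + 2)² = 11² = 121)
(o(9) - 73)² = (121 - 73)² = 48² = 2304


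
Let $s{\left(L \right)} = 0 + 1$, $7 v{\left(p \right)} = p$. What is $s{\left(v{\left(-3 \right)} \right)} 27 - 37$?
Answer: $-10$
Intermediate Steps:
$v{\left(p \right)} = \frac{p}{7}$
$s{\left(L \right)} = 1$
$s{\left(v{\left(-3 \right)} \right)} 27 - 37 = 1 \cdot 27 - 37 = 27 - 37 = -10$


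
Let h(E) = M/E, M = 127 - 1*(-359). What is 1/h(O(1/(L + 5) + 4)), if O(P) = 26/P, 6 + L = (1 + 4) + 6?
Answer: 130/9963 ≈ 0.013048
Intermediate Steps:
M = 486 (M = 127 + 359 = 486)
L = 5 (L = -6 + ((1 + 4) + 6) = -6 + (5 + 6) = -6 + 11 = 5)
h(E) = 486/E
1/h(O(1/(L + 5) + 4)) = 1/(486/((26/(1/(5 + 5) + 4)))) = 1/(486/((26/(1/10 + 4)))) = 1/(486/((26/((⅒)*1 + 4)))) = 1/(486/((26/(⅒ + 4)))) = 1/(486/((26/(41/10)))) = 1/(486/((26*(10/41)))) = 1/(486/(260/41)) = 1/(486*(41/260)) = 1/(9963/130) = 130/9963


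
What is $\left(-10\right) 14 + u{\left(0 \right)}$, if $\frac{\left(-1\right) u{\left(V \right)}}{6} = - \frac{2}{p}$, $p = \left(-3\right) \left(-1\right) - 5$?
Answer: $-146$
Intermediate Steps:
$p = -2$ ($p = 3 - 5 = -2$)
$u{\left(V \right)} = -6$ ($u{\left(V \right)} = - 6 \left(- \frac{2}{-2}\right) = - 6 \left(\left(-2\right) \left(- \frac{1}{2}\right)\right) = \left(-6\right) 1 = -6$)
$\left(-10\right) 14 + u{\left(0 \right)} = \left(-10\right) 14 - 6 = -140 - 6 = -146$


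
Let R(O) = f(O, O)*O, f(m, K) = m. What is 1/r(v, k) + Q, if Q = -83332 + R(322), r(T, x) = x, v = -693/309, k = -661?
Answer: 13452671/661 ≈ 20352.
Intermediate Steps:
v = -231/103 (v = -693*1/309 = -231/103 ≈ -2.2427)
R(O) = O² (R(O) = O*O = O²)
Q = 20352 (Q = -83332 + 322² = -83332 + 103684 = 20352)
1/r(v, k) + Q = 1/(-661) + 20352 = -1/661 + 20352 = 13452671/661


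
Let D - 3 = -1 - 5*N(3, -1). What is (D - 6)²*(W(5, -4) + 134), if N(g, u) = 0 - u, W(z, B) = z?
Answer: 11259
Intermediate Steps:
N(g, u) = -u
D = -3 (D = 3 + (-1 - (-5)*(-1)) = 3 + (-1 - 5*1) = 3 + (-1 - 5) = 3 - 6 = -3)
(D - 6)²*(W(5, -4) + 134) = (-3 - 6)²*(5 + 134) = (-9)²*139 = 81*139 = 11259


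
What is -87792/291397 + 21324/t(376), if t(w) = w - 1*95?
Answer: 22025196/291397 ≈ 75.585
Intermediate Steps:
t(w) = -95 + w (t(w) = w - 95 = -95 + w)
-87792/291397 + 21324/t(376) = -87792/291397 + 21324/(-95 + 376) = -87792*1/291397 + 21324/281 = -87792/291397 + 21324*(1/281) = -87792/291397 + 21324/281 = 22025196/291397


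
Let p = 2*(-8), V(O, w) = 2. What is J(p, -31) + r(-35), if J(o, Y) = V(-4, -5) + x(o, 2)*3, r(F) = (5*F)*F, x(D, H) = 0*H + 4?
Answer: 6139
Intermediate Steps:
x(D, H) = 4 (x(D, H) = 0 + 4 = 4)
r(F) = 5*F**2
p = -16
J(o, Y) = 14 (J(o, Y) = 2 + 4*3 = 2 + 12 = 14)
J(p, -31) + r(-35) = 14 + 5*(-35)**2 = 14 + 5*1225 = 14 + 6125 = 6139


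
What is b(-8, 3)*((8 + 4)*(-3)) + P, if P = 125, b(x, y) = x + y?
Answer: 305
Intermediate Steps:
b(-8, 3)*((8 + 4)*(-3)) + P = (-8 + 3)*((8 + 4)*(-3)) + 125 = -60*(-3) + 125 = -5*(-36) + 125 = 180 + 125 = 305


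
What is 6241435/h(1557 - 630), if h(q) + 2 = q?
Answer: 1248287/185 ≈ 6747.5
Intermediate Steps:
h(q) = -2 + q
6241435/h(1557 - 630) = 6241435/(-2 + (1557 - 630)) = 6241435/(-2 + 927) = 6241435/925 = 6241435*(1/925) = 1248287/185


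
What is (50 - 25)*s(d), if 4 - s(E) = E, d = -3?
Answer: 175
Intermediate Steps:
s(E) = 4 - E
(50 - 25)*s(d) = (50 - 25)*(4 - 1*(-3)) = 25*(4 + 3) = 25*7 = 175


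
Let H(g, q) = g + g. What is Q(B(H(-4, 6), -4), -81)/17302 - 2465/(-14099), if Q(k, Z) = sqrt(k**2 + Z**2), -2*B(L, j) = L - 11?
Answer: 2465/14099 + sqrt(26605)/34604 ≈ 0.17955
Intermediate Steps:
H(g, q) = 2*g
B(L, j) = 11/2 - L/2 (B(L, j) = -(L - 11)/2 = -(-11 + L)/2 = 11/2 - L/2)
Q(k, Z) = sqrt(Z**2 + k**2)
Q(B(H(-4, 6), -4), -81)/17302 - 2465/(-14099) = sqrt((-81)**2 + (11/2 - (-4))**2)/17302 - 2465/(-14099) = sqrt(6561 + (11/2 - 1/2*(-8))**2)*(1/17302) - 2465*(-1/14099) = sqrt(6561 + (11/2 + 4)**2)*(1/17302) + 2465/14099 = sqrt(6561 + (19/2)**2)*(1/17302) + 2465/14099 = sqrt(6561 + 361/4)*(1/17302) + 2465/14099 = sqrt(26605/4)*(1/17302) + 2465/14099 = (sqrt(26605)/2)*(1/17302) + 2465/14099 = sqrt(26605)/34604 + 2465/14099 = 2465/14099 + sqrt(26605)/34604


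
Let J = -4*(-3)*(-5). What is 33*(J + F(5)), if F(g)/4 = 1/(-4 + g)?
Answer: -1848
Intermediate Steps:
F(g) = 4/(-4 + g)
J = -60 (J = 12*(-5) = -60)
33*(J + F(5)) = 33*(-60 + 4/(-4 + 5)) = 33*(-60 + 4/1) = 33*(-60 + 4*1) = 33*(-60 + 4) = 33*(-56) = -1848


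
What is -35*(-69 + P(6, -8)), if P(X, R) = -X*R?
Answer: 735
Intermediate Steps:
P(X, R) = -R*X
-35*(-69 + P(6, -8)) = -35*(-69 - 1*(-8)*6) = -35*(-69 + 48) = -35*(-21) = 735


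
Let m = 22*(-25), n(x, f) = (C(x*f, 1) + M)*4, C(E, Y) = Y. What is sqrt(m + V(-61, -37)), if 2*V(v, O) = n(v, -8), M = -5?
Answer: 3*I*sqrt(62) ≈ 23.622*I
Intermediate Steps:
n(x, f) = -16 (n(x, f) = (1 - 5)*4 = -4*4 = -16)
V(v, O) = -8 (V(v, O) = (1/2)*(-16) = -8)
m = -550
sqrt(m + V(-61, -37)) = sqrt(-550 - 8) = sqrt(-558) = 3*I*sqrt(62)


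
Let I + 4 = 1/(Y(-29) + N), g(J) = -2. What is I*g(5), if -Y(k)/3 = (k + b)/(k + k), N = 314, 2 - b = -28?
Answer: 145604/18215 ≈ 7.9936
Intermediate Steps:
b = 30 (b = 2 - 1*(-28) = 2 + 28 = 30)
Y(k) = -3*(30 + k)/(2*k) (Y(k) = -3*(k + 30)/(k + k) = -3*(30 + k)/(2*k))
I = -72802/18215 (I = -4 + 1/((-3/2 - 45/(-29)) + 314) = -4 + 1/((-3/2 - 45*(-1/29)) + 314) = -4 + 1/((-3/2 + 45/29) + 314) = -4 + 1/(3/58 + 314) = -4 + 1/(18215/58) = -4 + 58/18215 = -72802/18215 ≈ -3.9968)
I*g(5) = -72802/18215*(-2) = 145604/18215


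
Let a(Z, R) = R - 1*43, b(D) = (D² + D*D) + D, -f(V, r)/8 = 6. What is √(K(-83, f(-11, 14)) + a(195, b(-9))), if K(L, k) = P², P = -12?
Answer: √254 ≈ 15.937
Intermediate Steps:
f(V, r) = -48 (f(V, r) = -8*6 = -48)
K(L, k) = 144 (K(L, k) = (-12)² = 144)
b(D) = D + 2*D² (b(D) = (D² + D²) + D = 2*D² + D = D + 2*D²)
a(Z, R) = -43 + R (a(Z, R) = R - 43 = -43 + R)
√(K(-83, f(-11, 14)) + a(195, b(-9))) = √(144 + (-43 - 9*(1 + 2*(-9)))) = √(144 + (-43 - 9*(1 - 18))) = √(144 + (-43 - 9*(-17))) = √(144 + (-43 + 153)) = √(144 + 110) = √254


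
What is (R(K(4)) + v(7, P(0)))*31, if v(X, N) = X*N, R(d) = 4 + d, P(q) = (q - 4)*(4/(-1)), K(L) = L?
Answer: 3720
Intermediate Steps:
P(q) = 16 - 4*q (P(q) = (-4 + q)*(4*(-1)) = (-4 + q)*(-4) = 16 - 4*q)
v(X, N) = N*X
(R(K(4)) + v(7, P(0)))*31 = ((4 + 4) + (16 - 4*0)*7)*31 = (8 + (16 + 0)*7)*31 = (8 + 16*7)*31 = (8 + 112)*31 = 120*31 = 3720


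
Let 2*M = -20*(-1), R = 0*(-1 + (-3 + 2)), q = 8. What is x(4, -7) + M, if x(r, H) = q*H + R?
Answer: -46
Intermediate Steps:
R = 0 (R = 0*(-1 - 1) = 0*(-2) = 0)
M = 10 (M = (-20*(-1))/2 = (½)*20 = 10)
x(r, H) = 8*H (x(r, H) = 8*H + 0 = 8*H)
x(4, -7) + M = 8*(-7) + 10 = -56 + 10 = -46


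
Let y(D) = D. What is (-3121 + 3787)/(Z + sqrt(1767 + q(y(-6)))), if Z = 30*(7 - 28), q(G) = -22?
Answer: -83916/79031 - 666*sqrt(1745)/395155 ≈ -1.1322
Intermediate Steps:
Z = -630 (Z = 30*(-21) = -630)
(-3121 + 3787)/(Z + sqrt(1767 + q(y(-6)))) = (-3121 + 3787)/(-630 + sqrt(1767 - 22)) = 666/(-630 + sqrt(1745))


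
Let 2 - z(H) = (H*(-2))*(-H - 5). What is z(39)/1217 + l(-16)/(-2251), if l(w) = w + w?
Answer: -7681986/2739467 ≈ -2.8042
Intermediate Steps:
l(w) = 2*w
z(H) = 2 + 2*H*(-5 - H) (z(H) = 2 - H*(-2)*(-H - 5) = 2 - (-2*H)*(-5 - H) = 2 - (-2)*H*(-5 - H) = 2 + 2*H*(-5 - H))
z(39)/1217 + l(-16)/(-2251) = (2 - 10*39 - 2*39²)/1217 + (2*(-16))/(-2251) = (2 - 390 - 2*1521)*(1/1217) - 32*(-1/2251) = (2 - 390 - 3042)*(1/1217) + 32/2251 = -3430*1/1217 + 32/2251 = -3430/1217 + 32/2251 = -7681986/2739467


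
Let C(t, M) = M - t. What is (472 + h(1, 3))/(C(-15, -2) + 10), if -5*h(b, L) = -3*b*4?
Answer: 2372/115 ≈ 20.626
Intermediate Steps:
h(b, L) = 12*b/5 (h(b, L) = -(-3*b)*4/5 = -(-12)*b/5 = 12*b/5)
(472 + h(1, 3))/(C(-15, -2) + 10) = (472 + (12/5)*1)/((-2 - 1*(-15)) + 10) = (472 + 12/5)/((-2 + 15) + 10) = 2372/(5*(13 + 10)) = (2372/5)/23 = (2372/5)*(1/23) = 2372/115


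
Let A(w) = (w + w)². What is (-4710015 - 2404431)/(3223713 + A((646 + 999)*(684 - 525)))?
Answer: -2371482/91215765271 ≈ -2.5999e-5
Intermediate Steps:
A(w) = 4*w² (A(w) = (2*w)² = 4*w²)
(-4710015 - 2404431)/(3223713 + A((646 + 999)*(684 - 525))) = (-4710015 - 2404431)/(3223713 + 4*((646 + 999)*(684 - 525))²) = -7114446/(3223713 + 4*(1645*159)²) = -7114446/(3223713 + 4*261555²) = -7114446/(3223713 + 4*68411018025) = -7114446/(3223713 + 273644072100) = -7114446/273647295813 = -7114446*1/273647295813 = -2371482/91215765271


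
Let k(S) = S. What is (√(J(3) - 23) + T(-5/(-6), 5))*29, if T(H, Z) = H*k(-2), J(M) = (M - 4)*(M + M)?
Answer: -145/3 + 29*I*√29 ≈ -48.333 + 156.17*I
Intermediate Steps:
J(M) = 2*M*(-4 + M) (J(M) = (-4 + M)*(2*M) = 2*M*(-4 + M))
T(H, Z) = -2*H (T(H, Z) = H*(-2) = -2*H)
(√(J(3) - 23) + T(-5/(-6), 5))*29 = (√(2*3*(-4 + 3) - 23) - (-10)/(-6))*29 = (√(2*3*(-1) - 23) - (-10)*(-1)/6)*29 = (√(-6 - 23) - 2*⅚)*29 = (√(-29) - 5/3)*29 = (I*√29 - 5/3)*29 = (-5/3 + I*√29)*29 = -145/3 + 29*I*√29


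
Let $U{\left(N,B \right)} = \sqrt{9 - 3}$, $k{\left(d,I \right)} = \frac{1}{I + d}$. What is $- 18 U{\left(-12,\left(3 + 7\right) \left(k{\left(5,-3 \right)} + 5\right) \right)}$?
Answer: $- 18 \sqrt{6} \approx -44.091$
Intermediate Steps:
$U{\left(N,B \right)} = \sqrt{6}$
$- 18 U{\left(-12,\left(3 + 7\right) \left(k{\left(5,-3 \right)} + 5\right) \right)} = - 18 \sqrt{6}$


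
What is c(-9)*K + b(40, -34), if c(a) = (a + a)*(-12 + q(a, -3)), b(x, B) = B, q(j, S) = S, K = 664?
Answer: 179246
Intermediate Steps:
c(a) = -30*a (c(a) = (a + a)*(-12 - 3) = (2*a)*(-15) = -30*a)
c(-9)*K + b(40, -34) = -30*(-9)*664 - 34 = 270*664 - 34 = 179280 - 34 = 179246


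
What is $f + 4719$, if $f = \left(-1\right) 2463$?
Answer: $2256$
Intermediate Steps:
$f = -2463$
$f + 4719 = -2463 + 4719 = 2256$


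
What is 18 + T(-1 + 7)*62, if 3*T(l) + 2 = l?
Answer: 302/3 ≈ 100.67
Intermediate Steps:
T(l) = -2/3 + l/3
18 + T(-1 + 7)*62 = 18 + (-2/3 + (-1 + 7)/3)*62 = 18 + (-2/3 + (1/3)*6)*62 = 18 + (-2/3 + 2)*62 = 18 + (4/3)*62 = 18 + 248/3 = 302/3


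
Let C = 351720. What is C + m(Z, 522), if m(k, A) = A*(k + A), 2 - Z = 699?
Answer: 260370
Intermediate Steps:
Z = -697 (Z = 2 - 1*699 = 2 - 699 = -697)
m(k, A) = A*(A + k)
C + m(Z, 522) = 351720 + 522*(522 - 697) = 351720 + 522*(-175) = 351720 - 91350 = 260370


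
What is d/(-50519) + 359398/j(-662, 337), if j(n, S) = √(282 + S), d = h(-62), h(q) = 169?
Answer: -169/50519 + 359398*√619/619 ≈ 14445.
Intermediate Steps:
d = 169
d/(-50519) + 359398/j(-662, 337) = 169/(-50519) + 359398/(√(282 + 337)) = 169*(-1/50519) + 359398/(√619) = -169/50519 + 359398*(√619/619) = -169/50519 + 359398*√619/619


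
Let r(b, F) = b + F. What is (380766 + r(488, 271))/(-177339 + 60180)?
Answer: -127175/39053 ≈ -3.2565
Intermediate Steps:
r(b, F) = F + b
(380766 + r(488, 271))/(-177339 + 60180) = (380766 + (271 + 488))/(-177339 + 60180) = (380766 + 759)/(-117159) = 381525*(-1/117159) = -127175/39053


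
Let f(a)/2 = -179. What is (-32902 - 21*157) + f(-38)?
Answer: -36557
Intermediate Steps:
f(a) = -358 (f(a) = 2*(-179) = -358)
(-32902 - 21*157) + f(-38) = (-32902 - 21*157) - 358 = (-32902 - 3297) - 358 = -36199 - 358 = -36557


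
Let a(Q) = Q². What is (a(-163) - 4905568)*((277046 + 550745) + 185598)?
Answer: -4944323917611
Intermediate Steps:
(a(-163) - 4905568)*((277046 + 550745) + 185598) = ((-163)² - 4905568)*((277046 + 550745) + 185598) = (26569 - 4905568)*(827791 + 185598) = -4878999*1013389 = -4944323917611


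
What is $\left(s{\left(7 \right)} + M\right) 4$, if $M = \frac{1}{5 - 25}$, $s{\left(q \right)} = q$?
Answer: $\frac{139}{5} \approx 27.8$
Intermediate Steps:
$M = - \frac{1}{20}$ ($M = \frac{1}{-20} = - \frac{1}{20} \approx -0.05$)
$\left(s{\left(7 \right)} + M\right) 4 = \left(7 - \frac{1}{20}\right) 4 = \frac{139}{20} \cdot 4 = \frac{139}{5}$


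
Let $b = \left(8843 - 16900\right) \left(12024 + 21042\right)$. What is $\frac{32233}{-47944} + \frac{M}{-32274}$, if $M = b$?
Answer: $\frac{64504308957}{7814872} \approx 8254.0$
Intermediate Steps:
$b = -266412762$ ($b = \left(-8057\right) 33066 = -266412762$)
$M = -266412762$
$\frac{32233}{-47944} + \frac{M}{-32274} = \frac{32233}{-47944} - \frac{266412762}{-32274} = 32233 \left(- \frac{1}{47944}\right) - - \frac{1345519}{163} = - \frac{32233}{47944} + \frac{1345519}{163} = \frac{64504308957}{7814872}$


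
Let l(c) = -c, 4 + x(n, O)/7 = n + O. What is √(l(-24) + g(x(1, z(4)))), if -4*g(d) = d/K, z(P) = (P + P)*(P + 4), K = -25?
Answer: √2827/10 ≈ 5.3170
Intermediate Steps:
z(P) = 2*P*(4 + P) (z(P) = (2*P)*(4 + P) = 2*P*(4 + P))
x(n, O) = -28 + 7*O + 7*n (x(n, O) = -28 + 7*(n + O) = -28 + 7*(O + n) = -28 + (7*O + 7*n) = -28 + 7*O + 7*n)
g(d) = d/100 (g(d) = -d/(4*(-25)) = -d*(-1)/(4*25) = -(-1)*d/100 = d/100)
√(l(-24) + g(x(1, z(4)))) = √(-1*(-24) + (-28 + 7*(2*4*(4 + 4)) + 7*1)/100) = √(24 + (-28 + 7*(2*4*8) + 7)/100) = √(24 + (-28 + 7*64 + 7)/100) = √(24 + (-28 + 448 + 7)/100) = √(24 + (1/100)*427) = √(24 + 427/100) = √(2827/100) = √2827/10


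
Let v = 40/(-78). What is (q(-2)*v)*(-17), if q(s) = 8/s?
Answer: -1360/39 ≈ -34.872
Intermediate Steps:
v = -20/39 (v = 40*(-1/78) = -20/39 ≈ -0.51282)
(q(-2)*v)*(-17) = ((8/(-2))*(-20/39))*(-17) = ((8*(-½))*(-20/39))*(-17) = -4*(-20/39)*(-17) = (80/39)*(-17) = -1360/39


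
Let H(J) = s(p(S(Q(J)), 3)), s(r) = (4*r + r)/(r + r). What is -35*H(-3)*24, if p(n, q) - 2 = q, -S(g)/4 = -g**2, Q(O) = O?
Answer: -2100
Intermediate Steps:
S(g) = 4*g**2 (S(g) = -(-4)*g**2 = 4*g**2)
p(n, q) = 2 + q
s(r) = 5/2 (s(r) = (5*r)/((2*r)) = (5*r)*(1/(2*r)) = 5/2)
H(J) = 5/2
-35*H(-3)*24 = -35*5/2*24 = -175/2*24 = -2100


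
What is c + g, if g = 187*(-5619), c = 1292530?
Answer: 241777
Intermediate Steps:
g = -1050753
c + g = 1292530 - 1050753 = 241777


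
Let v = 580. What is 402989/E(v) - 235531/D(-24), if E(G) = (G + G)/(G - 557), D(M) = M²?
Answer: 633197789/83520 ≈ 7581.4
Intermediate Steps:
E(G) = 2*G/(-557 + G) (E(G) = (2*G)/(-557 + G) = 2*G/(-557 + G))
402989/E(v) - 235531/D(-24) = 402989/((2*580/(-557 + 580))) - 235531/((-24)²) = 402989/((2*580/23)) - 235531/576 = 402989/((2*580*(1/23))) - 235531*1/576 = 402989/(1160/23) - 235531/576 = 402989*(23/1160) - 235531/576 = 9268747/1160 - 235531/576 = 633197789/83520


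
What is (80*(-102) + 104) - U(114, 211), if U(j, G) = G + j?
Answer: -8381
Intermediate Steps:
(80*(-102) + 104) - U(114, 211) = (80*(-102) + 104) - (211 + 114) = (-8160 + 104) - 1*325 = -8056 - 325 = -8381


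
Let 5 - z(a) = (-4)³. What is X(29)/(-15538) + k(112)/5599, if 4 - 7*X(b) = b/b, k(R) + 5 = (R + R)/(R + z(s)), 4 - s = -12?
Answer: -77109903/110225530954 ≈ -0.00069956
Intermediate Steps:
s = 16 (s = 4 - 1*(-12) = 4 + 12 = 16)
z(a) = 69 (z(a) = 5 - 1*(-4)³ = 5 - 1*(-64) = 5 + 64 = 69)
k(R) = -5 + 2*R/(69 + R) (k(R) = -5 + (R + R)/(R + 69) = -5 + (2*R)/(69 + R) = -5 + 2*R/(69 + R))
X(b) = 3/7 (X(b) = 4/7 - b/(7*b) = 4/7 - ⅐*1 = 4/7 - ⅐ = 3/7)
X(29)/(-15538) + k(112)/5599 = (3/7)/(-15538) + (3*(-115 - 1*112)/(69 + 112))/5599 = (3/7)*(-1/15538) + (3*(-115 - 112)/181)*(1/5599) = -3/108766 + (3*(1/181)*(-227))*(1/5599) = -3/108766 - 681/181*1/5599 = -3/108766 - 681/1013419 = -77109903/110225530954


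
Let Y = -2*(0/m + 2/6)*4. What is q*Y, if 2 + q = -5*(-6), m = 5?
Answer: -224/3 ≈ -74.667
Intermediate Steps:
Y = -8/3 (Y = -2*(0/5 + 2/6)*4 = -2*(0*(⅕) + 2*(⅙))*4 = -2*(0 + ⅓)*4 = -2*⅓*4 = -⅔*4 = -8/3 ≈ -2.6667)
q = 28 (q = -2 - 5*(-6) = -2 + 30 = 28)
q*Y = 28*(-8/3) = -224/3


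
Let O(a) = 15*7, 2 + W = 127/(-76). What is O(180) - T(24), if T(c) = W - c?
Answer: 10083/76 ≈ 132.67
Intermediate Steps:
W = -279/76 (W = -2 + 127/(-76) = -2 + 127*(-1/76) = -2 - 127/76 = -279/76 ≈ -3.6711)
T(c) = -279/76 - c
O(a) = 105
O(180) - T(24) = 105 - (-279/76 - 1*24) = 105 - (-279/76 - 24) = 105 - 1*(-2103/76) = 105 + 2103/76 = 10083/76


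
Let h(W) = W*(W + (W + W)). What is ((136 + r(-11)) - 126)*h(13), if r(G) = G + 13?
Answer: 6084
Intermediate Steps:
h(W) = 3*W² (h(W) = W*(W + 2*W) = W*(3*W) = 3*W²)
r(G) = 13 + G
((136 + r(-11)) - 126)*h(13) = ((136 + (13 - 11)) - 126)*(3*13²) = ((136 + 2) - 126)*(3*169) = (138 - 126)*507 = 12*507 = 6084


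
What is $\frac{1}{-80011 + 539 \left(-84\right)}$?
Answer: $- \frac{1}{125287} \approx -7.9817 \cdot 10^{-6}$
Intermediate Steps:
$\frac{1}{-80011 + 539 \left(-84\right)} = \frac{1}{-80011 - 45276} = \frac{1}{-125287} = - \frac{1}{125287}$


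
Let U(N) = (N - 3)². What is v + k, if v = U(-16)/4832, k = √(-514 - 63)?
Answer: 361/4832 + I*√577 ≈ 0.07471 + 24.021*I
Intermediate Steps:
U(N) = (-3 + N)²
k = I*√577 (k = √(-577) = I*√577 ≈ 24.021*I)
v = 361/4832 (v = (-3 - 16)²/4832 = (-19)²*(1/4832) = 361*(1/4832) = 361/4832 ≈ 0.074710)
v + k = 361/4832 + I*√577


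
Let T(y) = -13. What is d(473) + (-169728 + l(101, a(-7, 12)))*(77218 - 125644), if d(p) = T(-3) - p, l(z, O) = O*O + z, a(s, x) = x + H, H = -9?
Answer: 8213920782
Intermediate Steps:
a(s, x) = -9 + x (a(s, x) = x - 9 = -9 + x)
l(z, O) = z + O**2 (l(z, O) = O**2 + z = z + O**2)
d(p) = -13 - p
d(473) + (-169728 + l(101, a(-7, 12)))*(77218 - 125644) = (-13 - 1*473) + (-169728 + (101 + (-9 + 12)**2))*(77218 - 125644) = (-13 - 473) + (-169728 + (101 + 3**2))*(-48426) = -486 + (-169728 + (101 + 9))*(-48426) = -486 + (-169728 + 110)*(-48426) = -486 - 169618*(-48426) = -486 + 8213921268 = 8213920782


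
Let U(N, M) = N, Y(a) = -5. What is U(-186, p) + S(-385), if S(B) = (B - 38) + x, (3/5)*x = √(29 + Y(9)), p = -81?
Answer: -609 + 10*√6/3 ≈ -600.83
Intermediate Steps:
x = 10*√6/3 (x = 5*√(29 - 5)/3 = 5*√24/3 = 5*(2*√6)/3 = 10*√6/3 ≈ 8.1650)
S(B) = -38 + B + 10*√6/3 (S(B) = (B - 38) + 10*√6/3 = (-38 + B) + 10*√6/3 = -38 + B + 10*√6/3)
U(-186, p) + S(-385) = -186 + (-38 - 385 + 10*√6/3) = -186 + (-423 + 10*√6/3) = -609 + 10*√6/3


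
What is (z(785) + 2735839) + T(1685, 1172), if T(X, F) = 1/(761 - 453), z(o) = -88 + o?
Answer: 842853089/308 ≈ 2.7365e+6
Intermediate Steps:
T(X, F) = 1/308
(z(785) + 2735839) + T(1685, 1172) = ((-88 + 785) + 2735839) + 1/308 = (697 + 2735839) + 1/308 = 2736536 + 1/308 = 842853089/308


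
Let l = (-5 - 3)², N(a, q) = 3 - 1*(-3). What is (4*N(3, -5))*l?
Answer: 1536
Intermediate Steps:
N(a, q) = 6 (N(a, q) = 3 + 3 = 6)
l = 64 (l = (-8)² = 64)
(4*N(3, -5))*l = (4*6)*64 = 24*64 = 1536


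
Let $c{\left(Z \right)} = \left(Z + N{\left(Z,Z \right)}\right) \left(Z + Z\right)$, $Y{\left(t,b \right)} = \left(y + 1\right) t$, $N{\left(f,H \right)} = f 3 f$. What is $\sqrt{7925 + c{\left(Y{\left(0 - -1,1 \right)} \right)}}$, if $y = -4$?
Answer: $\sqrt{7781} \approx 88.21$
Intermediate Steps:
$N{\left(f,H \right)} = 3 f^{2}$ ($N{\left(f,H \right)} = 3 f f = 3 f^{2}$)
$Y{\left(t,b \right)} = - 3 t$ ($Y{\left(t,b \right)} = \left(-4 + 1\right) t = - 3 t$)
$c{\left(Z \right)} = 2 Z \left(Z + 3 Z^{2}\right)$ ($c{\left(Z \right)} = \left(Z + 3 Z^{2}\right) \left(Z + Z\right) = \left(Z + 3 Z^{2}\right) 2 Z = 2 Z \left(Z + 3 Z^{2}\right)$)
$\sqrt{7925 + c{\left(Y{\left(0 - -1,1 \right)} \right)}} = \sqrt{7925 + \left(- 3 \left(0 - -1\right)\right)^{2} \left(2 + 6 \left(- 3 \left(0 - -1\right)\right)\right)} = \sqrt{7925 + \left(- 3 \left(0 + 1\right)\right)^{2} \left(2 + 6 \left(- 3 \left(0 + 1\right)\right)\right)} = \sqrt{7925 + \left(\left(-3\right) 1\right)^{2} \left(2 + 6 \left(\left(-3\right) 1\right)\right)} = \sqrt{7925 + \left(-3\right)^{2} \left(2 + 6 \left(-3\right)\right)} = \sqrt{7925 + 9 \left(2 - 18\right)} = \sqrt{7925 + 9 \left(-16\right)} = \sqrt{7925 - 144} = \sqrt{7781}$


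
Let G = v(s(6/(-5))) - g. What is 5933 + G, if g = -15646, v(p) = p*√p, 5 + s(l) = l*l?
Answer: 21579 - 89*I*√89/125 ≈ 21579.0 - 6.717*I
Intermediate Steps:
s(l) = -5 + l² (s(l) = -5 + l*l = -5 + l²)
v(p) = p^(3/2)
G = 15646 - 89*I*√89/125 (G = (-5 + (6/(-5))²)^(3/2) - 1*(-15646) = (-5 + (6*(-⅕))²)^(3/2) + 15646 = (-5 + (-6/5)²)^(3/2) + 15646 = (-5 + 36/25)^(3/2) + 15646 = (-89/25)^(3/2) + 15646 = -89*I*√89/125 + 15646 = 15646 - 89*I*√89/125 ≈ 15646.0 - 6.717*I)
5933 + G = 5933 + (15646 - 89*I*√89/125) = 21579 - 89*I*√89/125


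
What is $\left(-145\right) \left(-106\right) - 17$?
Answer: $15353$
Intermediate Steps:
$\left(-145\right) \left(-106\right) - 17 = 15370 + \left(-58 + 41\right) = 15370 - 17 = 15353$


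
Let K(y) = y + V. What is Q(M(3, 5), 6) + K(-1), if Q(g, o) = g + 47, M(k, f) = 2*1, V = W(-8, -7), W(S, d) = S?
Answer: 40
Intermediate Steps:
V = -8
M(k, f) = 2
K(y) = -8 + y (K(y) = y - 8 = -8 + y)
Q(g, o) = 47 + g
Q(M(3, 5), 6) + K(-1) = (47 + 2) + (-8 - 1) = 49 - 9 = 40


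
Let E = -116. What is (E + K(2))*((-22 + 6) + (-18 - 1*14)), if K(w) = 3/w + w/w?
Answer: 5448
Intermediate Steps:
K(w) = 1 + 3/w (K(w) = 3/w + 1 = 1 + 3/w)
(E + K(2))*((-22 + 6) + (-18 - 1*14)) = (-116 + (3 + 2)/2)*((-22 + 6) + (-18 - 1*14)) = (-116 + (½)*5)*(-16 + (-18 - 14)) = (-116 + 5/2)*(-16 - 32) = -227/2*(-48) = 5448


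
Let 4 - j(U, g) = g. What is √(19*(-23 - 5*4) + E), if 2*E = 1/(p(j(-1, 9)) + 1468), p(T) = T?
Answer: I*√6994722966/2926 ≈ 28.583*I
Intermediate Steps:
j(U, g) = 4 - g
E = 1/2926 (E = 1/(2*((4 - 1*9) + 1468)) = 1/(2*((4 - 9) + 1468)) = 1/(2*(-5 + 1468)) = (½)/1463 = (½)*(1/1463) = 1/2926 ≈ 0.00034176)
√(19*(-23 - 5*4) + E) = √(19*(-23 - 5*4) + 1/2926) = √(19*(-23 - 20) + 1/2926) = √(19*(-43) + 1/2926) = √(-817 + 1/2926) = √(-2390541/2926) = I*√6994722966/2926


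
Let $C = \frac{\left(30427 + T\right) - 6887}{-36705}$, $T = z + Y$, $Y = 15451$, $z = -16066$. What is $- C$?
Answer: $\frac{4585}{7341} \approx 0.62457$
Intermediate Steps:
$T = -615$ ($T = -16066 + 15451 = -615$)
$C = - \frac{4585}{7341}$ ($C = \frac{\left(30427 - 615\right) - 6887}{-36705} = \left(29812 - 6887\right) \left(- \frac{1}{36705}\right) = 22925 \left(- \frac{1}{36705}\right) = - \frac{4585}{7341} \approx -0.62457$)
$- C = \left(-1\right) \left(- \frac{4585}{7341}\right) = \frac{4585}{7341}$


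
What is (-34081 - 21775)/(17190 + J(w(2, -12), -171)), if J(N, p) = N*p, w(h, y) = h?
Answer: -3491/1053 ≈ -3.3153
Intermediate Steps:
(-34081 - 21775)/(17190 + J(w(2, -12), -171)) = (-34081 - 21775)/(17190 + 2*(-171)) = -55856/(17190 - 342) = -55856/16848 = -55856*1/16848 = -3491/1053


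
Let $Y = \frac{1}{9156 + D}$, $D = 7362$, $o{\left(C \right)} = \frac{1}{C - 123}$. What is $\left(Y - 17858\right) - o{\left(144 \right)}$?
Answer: $- \frac{688284869}{38542} \approx -17858.0$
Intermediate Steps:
$o{\left(C \right)} = \frac{1}{-123 + C}$
$Y = \frac{1}{16518}$ ($Y = \frac{1}{9156 + 7362} = \frac{1}{16518} \approx 6.054 \cdot 10^{-5}$)
$\left(Y - 17858\right) - o{\left(144 \right)} = \left(\frac{1}{16518} - 17858\right) - \frac{1}{-123 + 144} = - \frac{294978443}{16518} - \frac{1}{21} = - \frac{688284869}{38542}$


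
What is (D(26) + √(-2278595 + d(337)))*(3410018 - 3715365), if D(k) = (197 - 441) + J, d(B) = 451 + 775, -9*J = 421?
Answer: 799093099/9 - 916041*I*√253041 ≈ 8.8788e+7 - 4.608e+8*I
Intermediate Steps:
J = -421/9 (J = -⅑*421 = -421/9 ≈ -46.778)
d(B) = 1226
D(k) = -2617/9 (D(k) = (197 - 441) - 421/9 = -244 - 421/9 = -2617/9)
(D(26) + √(-2278595 + d(337)))*(3410018 - 3715365) = (-2617/9 + √(-2278595 + 1226))*(3410018 - 3715365) = (-2617/9 + √(-2277369))*(-305347) = (-2617/9 + 3*I*√253041)*(-305347) = 799093099/9 - 916041*I*√253041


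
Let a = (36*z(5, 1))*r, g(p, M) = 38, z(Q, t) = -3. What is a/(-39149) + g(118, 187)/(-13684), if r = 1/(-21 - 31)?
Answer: -895867/316558814 ≈ -0.0028300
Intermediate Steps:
r = -1/52 (r = 1/(-52) = -1/52 ≈ -0.019231)
a = 27/13 (a = (36*(-3))*(-1/52) = -108*(-1/52) = 27/13 ≈ 2.0769)
a/(-39149) + g(118, 187)/(-13684) = (27/13)/(-39149) + 38/(-13684) = (27/13)*(-1/39149) + 38*(-1/13684) = -27/508937 - 19/6842 = -895867/316558814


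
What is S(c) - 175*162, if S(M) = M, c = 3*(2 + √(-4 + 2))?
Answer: -28344 + 3*I*√2 ≈ -28344.0 + 4.2426*I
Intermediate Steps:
c = 6 + 3*I*√2 (c = 3*(2 + √(-2)) = 3*(2 + I*√2) = 6 + 3*I*√2 ≈ 6.0 + 4.2426*I)
S(c) - 175*162 = (6 + 3*I*√2) - 175*162 = (6 + 3*I*√2) - 28350 = -28344 + 3*I*√2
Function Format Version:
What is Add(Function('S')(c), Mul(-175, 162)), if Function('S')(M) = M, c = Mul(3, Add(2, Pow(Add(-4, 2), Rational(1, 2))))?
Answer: Add(-28344, Mul(3, I, Pow(2, Rational(1, 2)))) ≈ Add(-28344., Mul(4.2426, I))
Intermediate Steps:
c = Add(6, Mul(3, I, Pow(2, Rational(1, 2)))) (c = Mul(3, Add(2, Pow(-2, Rational(1, 2)))) = Mul(3, Add(2, Mul(I, Pow(2, Rational(1, 2))))) = Add(6, Mul(3, I, Pow(2, Rational(1, 2)))) ≈ Add(6.0000, Mul(4.2426, I)))
Add(Function('S')(c), Mul(-175, 162)) = Add(Add(6, Mul(3, I, Pow(2, Rational(1, 2)))), Mul(-175, 162)) = Add(Add(6, Mul(3, I, Pow(2, Rational(1, 2)))), -28350) = Add(-28344, Mul(3, I, Pow(2, Rational(1, 2))))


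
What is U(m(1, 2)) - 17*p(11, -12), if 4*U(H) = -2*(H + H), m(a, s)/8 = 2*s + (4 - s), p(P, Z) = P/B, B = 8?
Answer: -571/8 ≈ -71.375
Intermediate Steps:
p(P, Z) = P/8
m(a, s) = 32 + 8*s (m(a, s) = 8*(2*s + (4 - s)) = 8*(4 + s) = 32 + 8*s)
U(H) = -H (U(H) = (-2*(H + H))/4 = (-4*H)/4 = -H)
U(m(1, 2)) - 17*p(11, -12) = -(32 + 8*2) - 17*11/8 = -(32 + 16) - 17*11/8 = -1*48 - 187/8 = -48 - 187/8 = -571/8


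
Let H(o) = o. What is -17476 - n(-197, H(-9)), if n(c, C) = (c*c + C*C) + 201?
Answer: -56567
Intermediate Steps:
n(c, C) = 201 + C**2 + c**2 (n(c, C) = (c**2 + C**2) + 201 = (C**2 + c**2) + 201 = 201 + C**2 + c**2)
-17476 - n(-197, H(-9)) = -17476 - (201 + (-9)**2 + (-197)**2) = -17476 - (201 + 81 + 38809) = -17476 - 1*39091 = -17476 - 39091 = -56567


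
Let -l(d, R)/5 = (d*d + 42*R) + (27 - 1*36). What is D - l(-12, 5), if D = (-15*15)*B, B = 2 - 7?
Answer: 2850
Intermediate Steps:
B = -5
l(d, R) = 45 - 210*R - 5*d**2 (l(d, R) = -5*((d*d + 42*R) + (27 - 1*36)) = -5*((d**2 + 42*R) + (27 - 36)) = -5*((d**2 + 42*R) - 9) = -5*(-9 + d**2 + 42*R) = 45 - 210*R - 5*d**2)
D = 1125 (D = -15*15*(-5) = -225*(-5) = 1125)
D - l(-12, 5) = 1125 - (45 - 210*5 - 5*(-12)**2) = 1125 - (45 - 1050 - 5*144) = 1125 - (45 - 1050 - 720) = 1125 - 1*(-1725) = 1125 + 1725 = 2850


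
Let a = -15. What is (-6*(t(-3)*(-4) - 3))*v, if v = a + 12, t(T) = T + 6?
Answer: -270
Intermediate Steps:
t(T) = 6 + T
v = -3 (v = -15 + 12 = -3)
(-6*(t(-3)*(-4) - 3))*v = -6*((6 - 3)*(-4) - 3)*(-3) = -6*(3*(-4) - 3)*(-3) = -6*(-12 - 3)*(-3) = -6*(-15)*(-3) = 90*(-3) = -270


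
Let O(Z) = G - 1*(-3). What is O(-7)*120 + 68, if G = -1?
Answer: 308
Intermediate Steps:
O(Z) = 2 (O(Z) = -1 - 1*(-3) = -1 + 3 = 2)
O(-7)*120 + 68 = 2*120 + 68 = 240 + 68 = 308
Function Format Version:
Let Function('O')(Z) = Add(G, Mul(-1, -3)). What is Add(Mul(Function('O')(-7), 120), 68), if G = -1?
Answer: 308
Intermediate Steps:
Function('O')(Z) = 2 (Function('O')(Z) = Add(-1, Mul(-1, -3)) = Add(-1, 3) = 2)
Add(Mul(Function('O')(-7), 120), 68) = Add(Mul(2, 120), 68) = Add(240, 68) = 308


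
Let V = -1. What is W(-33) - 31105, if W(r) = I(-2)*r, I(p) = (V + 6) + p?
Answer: -31204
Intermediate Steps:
I(p) = 5 + p (I(p) = (-1 + 6) + p = 5 + p)
W(r) = 3*r (W(r) = (5 - 2)*r = 3*r)
W(-33) - 31105 = 3*(-33) - 31105 = -99 - 31105 = -31204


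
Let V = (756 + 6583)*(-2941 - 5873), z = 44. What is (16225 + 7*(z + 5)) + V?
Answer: -64669378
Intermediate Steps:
V = -64685946 (V = 7339*(-8814) = -64685946)
(16225 + 7*(z + 5)) + V = (16225 + 7*(44 + 5)) - 64685946 = (16225 + 7*49) - 64685946 = (16225 + 343) - 64685946 = 16568 - 64685946 = -64669378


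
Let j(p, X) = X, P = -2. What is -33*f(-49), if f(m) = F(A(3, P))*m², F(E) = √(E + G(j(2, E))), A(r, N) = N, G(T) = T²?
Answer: -79233*√2 ≈ -1.1205e+5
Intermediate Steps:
F(E) = √(E + E²)
f(m) = √2*m² (f(m) = √(-2*(1 - 2))*m² = √(-2*(-1))*m² = √2*m²)
-33*f(-49) = -33*√2*(-49)² = -33*√2*2401 = -79233*√2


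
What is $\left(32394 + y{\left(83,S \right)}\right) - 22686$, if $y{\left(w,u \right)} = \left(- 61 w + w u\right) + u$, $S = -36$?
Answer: $1621$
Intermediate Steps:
$y{\left(w,u \right)} = u - 61 w + u w$ ($y{\left(w,u \right)} = \left(- 61 w + u w\right) + u = u - 61 w + u w$)
$\left(32394 + y{\left(83,S \right)}\right) - 22686 = \left(32394 - 8087\right) - 22686 = 24307 - 22686 = 1621$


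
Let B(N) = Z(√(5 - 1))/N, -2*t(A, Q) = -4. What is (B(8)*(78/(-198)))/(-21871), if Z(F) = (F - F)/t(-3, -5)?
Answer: 0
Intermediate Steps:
t(A, Q) = 2 (t(A, Q) = -½*(-4) = 2)
Z(F) = 0 (Z(F) = (F - F)/2 = 0*(½) = 0)
B(N) = 0 (B(N) = 0/N = 0)
(B(8)*(78/(-198)))/(-21871) = (0*(78/(-198)))/(-21871) = (0*(78*(-1/198)))*(-1/21871) = (0*(-13/33))*(-1/21871) = 0*(-1/21871) = 0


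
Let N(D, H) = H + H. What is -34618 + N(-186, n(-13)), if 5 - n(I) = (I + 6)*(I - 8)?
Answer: -34902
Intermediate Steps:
n(I) = 5 - (-8 + I)*(6 + I) (n(I) = 5 - (I + 6)*(I - 8) = 5 - (6 + I)*(-8 + I) = 5 - (-8 + I)*(6 + I))
N(D, H) = 2*H
-34618 + N(-186, n(-13)) = -34618 + 2*(53 - 1*(-13)² + 2*(-13)) = -34618 + 2*(53 - 1*169 - 26) = -34618 + 2*(53 - 169 - 26) = -34618 + 2*(-142) = -34618 - 284 = -34902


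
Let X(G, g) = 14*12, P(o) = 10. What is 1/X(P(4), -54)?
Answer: 1/168 ≈ 0.0059524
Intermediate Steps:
X(G, g) = 168
1/X(P(4), -54) = 1/168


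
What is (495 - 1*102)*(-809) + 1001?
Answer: -316936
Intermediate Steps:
(495 - 1*102)*(-809) + 1001 = (495 - 102)*(-809) + 1001 = 393*(-809) + 1001 = -317937 + 1001 = -316936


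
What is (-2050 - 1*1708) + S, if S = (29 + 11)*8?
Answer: -3438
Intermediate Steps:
S = 320 (S = 40*8 = 320)
(-2050 - 1*1708) + S = (-2050 - 1*1708) + 320 = (-2050 - 1708) + 320 = -3758 + 320 = -3438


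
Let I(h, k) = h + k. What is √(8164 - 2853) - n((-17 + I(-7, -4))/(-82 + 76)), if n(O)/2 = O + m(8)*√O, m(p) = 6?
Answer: -28/3 + √5311 - 4*√42 ≈ 37.620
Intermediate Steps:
n(O) = 2*O + 12*√O (n(O) = 2*(O + 6*√O) = 2*O + 12*√O)
√(8164 - 2853) - n((-17 + I(-7, -4))/(-82 + 76)) = √(8164 - 2853) - (2*((-17 + (-7 - 4))/(-82 + 76)) + 12*√((-17 + (-7 - 4))/(-82 + 76))) = √5311 - (2*((-17 - 11)/(-6)) + 12*√((-17 - 11)/(-6))) = √5311 - (2*(-28*(-⅙)) + 12*√(-28*(-⅙))) = √5311 - (2*(14/3) + 12*√(14/3)) = √5311 - (28/3 + 12*(√42/3)) = √5311 - (28/3 + 4*√42) = √5311 + (-28/3 - 4*√42) = -28/3 + √5311 - 4*√42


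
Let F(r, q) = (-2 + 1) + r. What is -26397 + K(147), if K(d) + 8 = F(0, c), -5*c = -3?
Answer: -26406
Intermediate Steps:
c = ⅗ (c = -⅕*(-3) = ⅗ ≈ 0.60000)
F(r, q) = -1 + r
K(d) = -9 (K(d) = -8 + (-1 + 0) = -8 - 1 = -9)
-26397 + K(147) = -26397 - 9 = -26406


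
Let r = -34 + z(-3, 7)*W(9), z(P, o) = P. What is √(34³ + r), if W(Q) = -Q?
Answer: √39297 ≈ 198.23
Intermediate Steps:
r = -7 (r = -34 - (-3)*9 = -34 - 3*(-9) = -34 + 27 = -7)
√(34³ + r) = √(34³ - 7) = √(39304 - 7) = √39297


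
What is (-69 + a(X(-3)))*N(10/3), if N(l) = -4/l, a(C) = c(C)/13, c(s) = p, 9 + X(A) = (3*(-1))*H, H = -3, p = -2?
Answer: 5394/65 ≈ 82.985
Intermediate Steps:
X(A) = 0 (X(A) = -9 + (3*(-1))*(-3) = -9 - 3*(-3) = -9 + 9 = 0)
c(s) = -2
a(C) = -2/13
(-69 + a(X(-3)))*N(10/3) = (-69 - 2/13)*(-4/(10/3)) = -(-3596)/(13*(10*(1/3))) = -(-3596)/(13*10/3) = -(-3596)*3/(13*10) = -899/13*(-6/5) = 5394/65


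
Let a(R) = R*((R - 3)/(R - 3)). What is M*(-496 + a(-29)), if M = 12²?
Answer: -75600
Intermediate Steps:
M = 144
a(R) = R (a(R) = R*((-3 + R)/(-3 + R)) = R*1 = R)
M*(-496 + a(-29)) = 144*(-496 - 29) = 144*(-525) = -75600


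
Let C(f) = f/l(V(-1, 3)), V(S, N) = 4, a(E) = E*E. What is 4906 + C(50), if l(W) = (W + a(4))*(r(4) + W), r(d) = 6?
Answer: 19625/4 ≈ 4906.3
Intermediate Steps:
a(E) = E²
l(W) = (6 + W)*(16 + W) (l(W) = (W + 4²)*(6 + W) = (W + 16)*(6 + W) = (16 + W)*(6 + W) = (6 + W)*(16 + W))
C(f) = f/200 (C(f) = f/(96 + 4² + 22*4) = f/(96 + 16 + 88) = f/200)
4906 + C(50) = 4906 + (1/200)*50 = 4906 + ¼ = 19625/4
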